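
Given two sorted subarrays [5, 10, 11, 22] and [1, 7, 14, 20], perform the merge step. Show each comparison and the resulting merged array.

Merging process:

Compare 5 vs 1: take 1 from right. Merged: [1]
Compare 5 vs 7: take 5 from left. Merged: [1, 5]
Compare 10 vs 7: take 7 from right. Merged: [1, 5, 7]
Compare 10 vs 14: take 10 from left. Merged: [1, 5, 7, 10]
Compare 11 vs 14: take 11 from left. Merged: [1, 5, 7, 10, 11]
Compare 22 vs 14: take 14 from right. Merged: [1, 5, 7, 10, 11, 14]
Compare 22 vs 20: take 20 from right. Merged: [1, 5, 7, 10, 11, 14, 20]
Append remaining from left: [22]. Merged: [1, 5, 7, 10, 11, 14, 20, 22]

Final merged array: [1, 5, 7, 10, 11, 14, 20, 22]
Total comparisons: 7

The merged array is [1, 5, 7, 10, 11, 14, 20, 22], requiring 7 comparisons. The merge step runs in O(n) time where n is the total number of elements.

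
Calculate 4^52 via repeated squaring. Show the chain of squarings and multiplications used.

Computing 4^52 by squaring (build up from 4^1; each line after the first costs one multiplication):

4^1 = 4
4^2 = (4^1)^2 = 4^2 = 16
4^3 = 4 * 4^2 = 4 * 16 = 64
4^6 = (4^3)^2 = 64^2 = 4096
4^12 = (4^6)^2 = 4096^2 = 16777216
4^13 = 4 * 4^12 = 4 * 16777216 = 67108864
4^26 = (4^13)^2 = 67108864^2 = 4503599627370496
4^52 = (4^26)^2 = 4503599627370496^2 = 20282409603651670423947251286016

Result: 20282409603651670423947251286016
Multiplications needed: 7 (7 lines after 4^1)

4^52 = 20282409603651670423947251286016. Using exponentiation by squaring, this requires 7 multiplications. The key idea: if the exponent is even, square the half-power; if odd, multiply by the base once.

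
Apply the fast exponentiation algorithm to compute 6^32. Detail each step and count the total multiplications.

Computing 6^32 by squaring (build up from 6^1; each line after the first costs one multiplication):

6^1 = 6
6^2 = (6^1)^2 = 6^2 = 36
6^4 = (6^2)^2 = 36^2 = 1296
6^8 = (6^4)^2 = 1296^2 = 1679616
6^16 = (6^8)^2 = 1679616^2 = 2821109907456
6^32 = (6^16)^2 = 2821109907456^2 = 7958661109946400884391936

Result: 7958661109946400884391936
Multiplications needed: 5 (5 lines after 6^1)

6^32 = 7958661109946400884391936. Using exponentiation by squaring, this requires 5 multiplications. The key idea: if the exponent is even, square the half-power; if odd, multiply by the base once.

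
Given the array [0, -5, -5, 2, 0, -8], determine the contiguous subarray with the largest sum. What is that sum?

Using Kadane's algorithm on [0, -5, -5, 2, 0, -8]:

Scanning through the array:
Position 1 (value -5): max_ending_here = -5, max_so_far = 0
Position 2 (value -5): max_ending_here = -5, max_so_far = 0
Position 3 (value 2): max_ending_here = 2, max_so_far = 2
Position 4 (value 0): max_ending_here = 2, max_so_far = 2
Position 5 (value -8): max_ending_here = -6, max_so_far = 2

Maximum subarray: [2]
Maximum sum: 2

The maximum subarray is [2] with sum 2. This subarray runs from index 3 to index 3.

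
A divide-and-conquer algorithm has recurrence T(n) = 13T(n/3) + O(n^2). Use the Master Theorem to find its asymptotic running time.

Master Theorem for T(n) = 13T(n/3) + O(n^2):

a = 13, b = 3, c = 2
log_b(a) = log_3(13) = 2.3347

Case 1: c = 2 < log_3(13) = 2.3347
T(n) = O(n^(log_3 13))

For T(n) = 13T(n/3) + O(n^2): log_3(13) = 2.3347. This is Case 1 of the Master Theorem (c < log_b(a), work dominated by leaves), giving O(n^(log_3 13)).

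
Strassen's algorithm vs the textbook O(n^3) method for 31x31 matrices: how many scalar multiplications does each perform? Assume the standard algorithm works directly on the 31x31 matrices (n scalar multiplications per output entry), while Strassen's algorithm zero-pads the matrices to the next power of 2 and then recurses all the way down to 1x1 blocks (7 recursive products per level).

Matrix multiplication for 31x31 matrices:

Strassen's algorithm requires power-of-2 dimensions. Pad 31x31 to 32x32 (next power of 2).

Standard algorithm: 31^3 = 29791 multiplications
Strassen's algorithm: 7^(log2(32)) = 7^5 = 16807 multiplications
Savings: 29791 - 16807 = 12984 multiplications

Standard: 29791 multiplications (31^3). Strassen: 16807 multiplications (7^5, after padding to 32x32). Strassen reduces 8 recursive multiplications to 7 at each level.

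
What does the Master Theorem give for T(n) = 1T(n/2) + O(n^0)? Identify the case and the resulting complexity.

Master Theorem for T(n) = 1T(n/2) + O(n^0):

a = 1, b = 2, c = 0
log_b(a) = log_2(1) = 0.0000

Case 2: c = 0 = log_2(1) = 0.0000
T(n) = O(n^0 log n) = O(log n)

For T(n) = 1T(n/2) + O(n^0): log_2(1) = 0.0000. This is Case 2 of the Master Theorem (c = log_b(a), equal work at all levels), giving O(log n).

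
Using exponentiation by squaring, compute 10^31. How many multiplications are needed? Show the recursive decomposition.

Computing 10^31 by squaring (build up from 10^1; each line after the first costs one multiplication):

10^1 = 10
10^2 = (10^1)^2 = 10^2 = 100
10^3 = 10 * 10^2 = 10 * 100 = 1000
10^6 = (10^3)^2 = 1000^2 = 1000000
10^7 = 10 * 10^6 = 10 * 1000000 = 10000000
10^14 = (10^7)^2 = 10000000^2 = 100000000000000
10^15 = 10 * 10^14 = 10 * 100000000000000 = 1000000000000000
10^30 = (10^15)^2 = 1000000000000000^2 = 1000000000000000000000000000000
10^31 = 10 * 10^30 = 10 * 1000000000000000000000000000000 = 10000000000000000000000000000000

Result: 10000000000000000000000000000000
Multiplications needed: 8 (8 lines after 10^1)

10^31 = 10000000000000000000000000000000. Using exponentiation by squaring, this requires 8 multiplications. The key idea: if the exponent is even, square the half-power; if odd, multiply by the base once.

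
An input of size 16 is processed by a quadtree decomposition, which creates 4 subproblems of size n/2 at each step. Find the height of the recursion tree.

For divide and conquer with division factor 2:

Problem sizes at each level:
Level 0: 16
Level 1: 8
Level 2: 4
Level 3: 2
Level 4: 1

The root is level 0 and the size-1 base case is level 4 (the tree spans levels 0 through 4, i.e. 5 levels counting the root), so the depth is the number of divisions: log_2(16) = 4

The recursion tree depth is log_2(16) = 4. At each level, the problem size is divided by 2, so it takes 4 divisions to reduce to a base case of size 1. The algorithm makes 4 recursive calls at each level.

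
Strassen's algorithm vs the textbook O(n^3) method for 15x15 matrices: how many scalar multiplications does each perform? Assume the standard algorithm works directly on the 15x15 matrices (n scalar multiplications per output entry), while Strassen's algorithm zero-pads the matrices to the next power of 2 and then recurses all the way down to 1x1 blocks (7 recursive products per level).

Matrix multiplication for 15x15 matrices:

Strassen's algorithm requires power-of-2 dimensions. Pad 15x15 to 16x16 (next power of 2).

Standard algorithm: 15^3 = 3375 multiplications
Strassen's algorithm: 7^(log2(16)) = 7^4 = 2401 multiplications
Savings: 3375 - 2401 = 974 multiplications

Standard: 3375 multiplications (15^3). Strassen: 2401 multiplications (7^4, after padding to 16x16). Strassen reduces 8 recursive multiplications to 7 at each level.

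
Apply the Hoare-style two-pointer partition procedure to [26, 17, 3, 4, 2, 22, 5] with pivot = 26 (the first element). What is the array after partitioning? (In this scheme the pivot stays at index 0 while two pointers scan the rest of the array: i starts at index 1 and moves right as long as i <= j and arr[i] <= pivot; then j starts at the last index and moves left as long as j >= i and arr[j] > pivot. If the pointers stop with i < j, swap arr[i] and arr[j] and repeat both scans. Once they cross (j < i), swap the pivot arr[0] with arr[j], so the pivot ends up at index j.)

Hoare-style two-pointer partition with pivot = 26:

Initial array: [26, 17, 3, 4, 2, 22, 5]

Pointers start at i = 1, j = 6.
i ends at 7, j ends at 6: the pointers have crossed (j < i), so scanning stops.

Swap pivot arr[0] with arr[6] to place pivot at position 6: [5, 17, 3, 4, 2, 22, 26]
Pivot position: 6

After partitioning with pivot 26, the array becomes [5, 17, 3, 4, 2, 22, 26]. The pivot is placed at index 6. All elements to the left of the pivot are <= 26, and all elements to the right are > 26.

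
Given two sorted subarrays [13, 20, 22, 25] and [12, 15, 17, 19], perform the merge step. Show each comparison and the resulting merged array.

Merging process:

Compare 13 vs 12: take 12 from right. Merged: [12]
Compare 13 vs 15: take 13 from left. Merged: [12, 13]
Compare 20 vs 15: take 15 from right. Merged: [12, 13, 15]
Compare 20 vs 17: take 17 from right. Merged: [12, 13, 15, 17]
Compare 20 vs 19: take 19 from right. Merged: [12, 13, 15, 17, 19]
Append remaining from left: [20, 22, 25]. Merged: [12, 13, 15, 17, 19, 20, 22, 25]

Final merged array: [12, 13, 15, 17, 19, 20, 22, 25]
Total comparisons: 5

The merged array is [12, 13, 15, 17, 19, 20, 22, 25], requiring 5 comparisons. The merge step runs in O(n) time where n is the total number of elements.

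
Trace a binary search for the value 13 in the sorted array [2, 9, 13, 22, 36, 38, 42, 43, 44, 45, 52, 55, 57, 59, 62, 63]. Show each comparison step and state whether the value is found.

Binary search for 13 in [2, 9, 13, 22, 36, 38, 42, 43, 44, 45, 52, 55, 57, 59, 62, 63]:

lo=0, hi=15, mid=7, arr[mid]=43 -> 43 > 13, search left half
lo=0, hi=6, mid=3, arr[mid]=22 -> 22 > 13, search left half
lo=0, hi=2, mid=1, arr[mid]=9 -> 9 < 13, search right half
lo=2, hi=2, mid=2, arr[mid]=13 -> Found target at index 2!

Binary search finds 13 at index 2 after 4 comparisons. The search repeatedly halves the search space by comparing with the middle element.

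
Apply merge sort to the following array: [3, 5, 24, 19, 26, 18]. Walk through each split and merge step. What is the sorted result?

Merge sort trace:

Split: [3, 5, 24, 19, 26, 18] -> [3, 5, 24] and [19, 26, 18]
  Split: [3, 5, 24] -> [3] and [5, 24]
    Split: [5, 24] -> [5] and [24]
    Merge: [5] + [24] -> [5, 24]
  Merge: [3] + [5, 24] -> [3, 5, 24]
  Split: [19, 26, 18] -> [19] and [26, 18]
    Split: [26, 18] -> [26] and [18]
    Merge: [26] + [18] -> [18, 26]
  Merge: [19] + [18, 26] -> [18, 19, 26]
Merge: [3, 5, 24] + [18, 19, 26] -> [3, 5, 18, 19, 24, 26]

Final sorted array: [3, 5, 18, 19, 24, 26]

The merge sort proceeds by recursively splitting the array and merging sorted halves.
After all merges, the sorted array is [3, 5, 18, 19, 24, 26].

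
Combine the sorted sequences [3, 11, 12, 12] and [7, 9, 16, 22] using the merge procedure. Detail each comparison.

Merging process:

Compare 3 vs 7: take 3 from left. Merged: [3]
Compare 11 vs 7: take 7 from right. Merged: [3, 7]
Compare 11 vs 9: take 9 from right. Merged: [3, 7, 9]
Compare 11 vs 16: take 11 from left. Merged: [3, 7, 9, 11]
Compare 12 vs 16: take 12 from left. Merged: [3, 7, 9, 11, 12]
Compare 12 vs 16: take 12 from left. Merged: [3, 7, 9, 11, 12, 12]
Append remaining from right: [16, 22]. Merged: [3, 7, 9, 11, 12, 12, 16, 22]

Final merged array: [3, 7, 9, 11, 12, 12, 16, 22]
Total comparisons: 6

The merged array is [3, 7, 9, 11, 12, 12, 16, 22], requiring 6 comparisons. The merge step runs in O(n) time where n is the total number of elements.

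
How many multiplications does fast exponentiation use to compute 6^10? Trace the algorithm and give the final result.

Computing 6^10 by squaring (build up from 6^1; each line after the first costs one multiplication):

6^1 = 6
6^2 = (6^1)^2 = 6^2 = 36
6^4 = (6^2)^2 = 36^2 = 1296
6^5 = 6 * 6^4 = 6 * 1296 = 7776
6^10 = (6^5)^2 = 7776^2 = 60466176

Result: 60466176
Multiplications needed: 4 (4 lines after 6^1)

6^10 = 60466176. Using exponentiation by squaring, this requires 4 multiplications. The key idea: if the exponent is even, square the half-power; if odd, multiply by the base once.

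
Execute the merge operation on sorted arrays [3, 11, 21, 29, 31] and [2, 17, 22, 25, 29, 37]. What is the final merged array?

Merging process:

Compare 3 vs 2: take 2 from right. Merged: [2]
Compare 3 vs 17: take 3 from left. Merged: [2, 3]
Compare 11 vs 17: take 11 from left. Merged: [2, 3, 11]
Compare 21 vs 17: take 17 from right. Merged: [2, 3, 11, 17]
Compare 21 vs 22: take 21 from left. Merged: [2, 3, 11, 17, 21]
Compare 29 vs 22: take 22 from right. Merged: [2, 3, 11, 17, 21, 22]
Compare 29 vs 25: take 25 from right. Merged: [2, 3, 11, 17, 21, 22, 25]
Compare 29 vs 29: take 29 from left. Merged: [2, 3, 11, 17, 21, 22, 25, 29]
Compare 31 vs 29: take 29 from right. Merged: [2, 3, 11, 17, 21, 22, 25, 29, 29]
Compare 31 vs 37: take 31 from left. Merged: [2, 3, 11, 17, 21, 22, 25, 29, 29, 31]
Append remaining from right: [37]. Merged: [2, 3, 11, 17, 21, 22, 25, 29, 29, 31, 37]

Final merged array: [2, 3, 11, 17, 21, 22, 25, 29, 29, 31, 37]
Total comparisons: 10

The merged array is [2, 3, 11, 17, 21, 22, 25, 29, 29, 31, 37], requiring 10 comparisons. The merge step runs in O(n) time where n is the total number of elements.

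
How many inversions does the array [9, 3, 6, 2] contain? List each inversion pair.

Finding inversions in [9, 3, 6, 2]:

(0, 1): arr[0]=9 > arr[1]=3
(0, 2): arr[0]=9 > arr[2]=6
(0, 3): arr[0]=9 > arr[3]=2
(1, 3): arr[1]=3 > arr[3]=2
(2, 3): arr[2]=6 > arr[3]=2

Total inversions: 5

The array has 5 inversion(s): (0,1), (0,2), (0,3), (1,3), (2,3). Each pair (i,j) satisfies i < j and arr[i] > arr[j].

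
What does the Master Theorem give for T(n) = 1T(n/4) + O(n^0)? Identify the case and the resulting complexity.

Master Theorem for T(n) = 1T(n/4) + O(n^0):

a = 1, b = 4, c = 0
log_b(a) = log_4(1) = 0.0000

Case 2: c = 0 = log_4(1) = 0.0000
T(n) = O(n^0 log n) = O(log n)

For T(n) = 1T(n/4) + O(n^0): log_4(1) = 0.0000. This is Case 2 of the Master Theorem (c = log_b(a), equal work at all levels), giving O(log n).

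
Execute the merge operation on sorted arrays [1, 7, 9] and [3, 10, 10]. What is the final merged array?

Merging process:

Compare 1 vs 3: take 1 from left. Merged: [1]
Compare 7 vs 3: take 3 from right. Merged: [1, 3]
Compare 7 vs 10: take 7 from left. Merged: [1, 3, 7]
Compare 9 vs 10: take 9 from left. Merged: [1, 3, 7, 9]
Append remaining from right: [10, 10]. Merged: [1, 3, 7, 9, 10, 10]

Final merged array: [1, 3, 7, 9, 10, 10]
Total comparisons: 4

The merged array is [1, 3, 7, 9, 10, 10], requiring 4 comparisons. The merge step runs in O(n) time where n is the total number of elements.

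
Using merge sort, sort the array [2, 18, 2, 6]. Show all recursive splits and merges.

Merge sort trace:

Split: [2, 18, 2, 6] -> [2, 18] and [2, 6]
  Split: [2, 18] -> [2] and [18]
  Merge: [2] + [18] -> [2, 18]
  Split: [2, 6] -> [2] and [6]
  Merge: [2] + [6] -> [2, 6]
Merge: [2, 18] + [2, 6] -> [2, 2, 6, 18]

Final sorted array: [2, 2, 6, 18]

The merge sort proceeds by recursively splitting the array and merging sorted halves.
After all merges, the sorted array is [2, 2, 6, 18].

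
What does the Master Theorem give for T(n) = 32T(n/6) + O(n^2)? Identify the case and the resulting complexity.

Master Theorem for T(n) = 32T(n/6) + O(n^2):

a = 32, b = 6, c = 2
log_b(a) = log_6(32) = 1.9343

Case 3: c = 2 > log_6(32) = 1.9343
T(n) = O(n^2) = O(n^2)

For T(n) = 32T(n/6) + O(n^2): log_6(32) = 1.9343. This is Case 3 of the Master Theorem (c > log_b(a), work dominated by root), giving O(n^2).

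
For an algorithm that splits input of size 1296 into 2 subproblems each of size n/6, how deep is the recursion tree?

For divide and conquer with division factor 6:

Problem sizes at each level:
Level 0: 1296
Level 1: 216
Level 2: 36
Level 3: 6
Level 4: 1

The root is level 0 and the size-1 base case is level 4 (the tree spans levels 0 through 4, i.e. 5 levels counting the root), so the depth is the number of divisions: log_6(1296) = 4

The recursion tree depth is log_6(1296) = 4. At each level, the problem size is divided by 6, so it takes 4 divisions to reduce to a base case of size 1. The algorithm makes 2 recursive calls at each level.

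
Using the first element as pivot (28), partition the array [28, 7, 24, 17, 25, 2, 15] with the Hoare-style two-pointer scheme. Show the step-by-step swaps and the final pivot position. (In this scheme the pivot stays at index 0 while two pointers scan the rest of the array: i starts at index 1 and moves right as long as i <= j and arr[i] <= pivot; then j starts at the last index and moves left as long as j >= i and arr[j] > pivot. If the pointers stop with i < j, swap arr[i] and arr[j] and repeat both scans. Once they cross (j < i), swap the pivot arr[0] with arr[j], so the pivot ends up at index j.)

Hoare-style two-pointer partition with pivot = 28:

Initial array: [28, 7, 24, 17, 25, 2, 15]

Pointers start at i = 1, j = 6.
i ends at 7, j ends at 6: the pointers have crossed (j < i), so scanning stops.

Swap pivot arr[0] with arr[6] to place pivot at position 6: [15, 7, 24, 17, 25, 2, 28]
Pivot position: 6

After partitioning with pivot 28, the array becomes [15, 7, 24, 17, 25, 2, 28]. The pivot is placed at index 6. All elements to the left of the pivot are <= 28, and all elements to the right are > 28.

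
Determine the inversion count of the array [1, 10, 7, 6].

Finding inversions in [1, 10, 7, 6]:

(1, 2): arr[1]=10 > arr[2]=7
(1, 3): arr[1]=10 > arr[3]=6
(2, 3): arr[2]=7 > arr[3]=6

Total inversions: 3

The array has 3 inversion(s): (1,2), (1,3), (2,3). Each pair (i,j) satisfies i < j and arr[i] > arr[j].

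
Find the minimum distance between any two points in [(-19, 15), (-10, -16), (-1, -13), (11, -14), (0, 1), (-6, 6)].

Computing all pairwise distances among 6 points:

d((-19, 15), (-10, -16)) = 32.28
d((-19, 15), (-1, -13)) = 33.2866
d((-19, 15), (11, -14)) = 41.7253
d((-19, 15), (0, 1)) = 23.6008
d((-19, 15), (-6, 6)) = 15.8114
d((-10, -16), (-1, -13)) = 9.4868
d((-10, -16), (11, -14)) = 21.095
d((-10, -16), (0, 1)) = 19.7231
d((-10, -16), (-6, 6)) = 22.3607
d((-1, -13), (11, -14)) = 12.0416
d((-1, -13), (0, 1)) = 14.0357
d((-1, -13), (-6, 6)) = 19.6469
d((11, -14), (0, 1)) = 18.6011
d((11, -14), (-6, 6)) = 26.2488
d((0, 1), (-6, 6)) = 7.8102 <-- minimum

Closest pair: (0, 1) and (-6, 6) with distance 7.8102

The closest pair is (0, 1) and (-6, 6) with Euclidean distance 7.8102. For 6 points, brute-force pairwise comparison is shown above. For large n, the divide-and-conquer algorithm (sort by x, recurse on halves, check the dividing strip) achieves O(n log n).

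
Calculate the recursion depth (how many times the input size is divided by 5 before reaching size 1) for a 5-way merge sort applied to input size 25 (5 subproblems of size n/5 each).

For divide and conquer with division factor 5:

Problem sizes at each level:
Level 0: 25
Level 1: 5
Level 2: 1

The root is level 0 and the size-1 base case is level 2 (the tree spans levels 0 through 2, i.e. 3 levels counting the root), so the depth is the number of divisions: log_5(25) = 2

The recursion tree depth is log_5(25) = 2. At each level, the problem size is divided by 5, so it takes 2 divisions to reduce to a base case of size 1. The algorithm makes 5 recursive calls at each level.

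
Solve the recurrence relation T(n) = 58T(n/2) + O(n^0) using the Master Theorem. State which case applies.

Master Theorem for T(n) = 58T(n/2) + O(n^0):

a = 58, b = 2, c = 0
log_b(a) = log_2(58) = 5.8580

Case 1: c = 0 < log_2(58) = 5.8580
T(n) = O(n^(log_2 58))

For T(n) = 58T(n/2) + O(n^0): log_2(58) = 5.8580. This is Case 1 of the Master Theorem (c < log_b(a), work dominated by leaves), giving O(n^(log_2 58)).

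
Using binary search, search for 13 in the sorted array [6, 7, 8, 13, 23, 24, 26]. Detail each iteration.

Binary search for 13 in [6, 7, 8, 13, 23, 24, 26]:

lo=0, hi=6, mid=3, arr[mid]=13 -> Found target at index 3!

Binary search finds 13 at index 3 after 1 comparisons. The search repeatedly halves the search space by comparing with the middle element.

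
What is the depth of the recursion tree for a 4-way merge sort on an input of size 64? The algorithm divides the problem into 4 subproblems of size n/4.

For divide and conquer with division factor 4:

Problem sizes at each level:
Level 0: 64
Level 1: 16
Level 2: 4
Level 3: 1

The root is level 0 and the size-1 base case is level 3 (the tree spans levels 0 through 3, i.e. 4 levels counting the root), so the depth is the number of divisions: log_4(64) = 3

The recursion tree depth is log_4(64) = 3. At each level, the problem size is divided by 4, so it takes 3 divisions to reduce to a base case of size 1. The algorithm makes 4 recursive calls at each level.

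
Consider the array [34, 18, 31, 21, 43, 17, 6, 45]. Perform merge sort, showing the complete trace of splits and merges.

Merge sort trace:

Split: [34, 18, 31, 21, 43, 17, 6, 45] -> [34, 18, 31, 21] and [43, 17, 6, 45]
  Split: [34, 18, 31, 21] -> [34, 18] and [31, 21]
    Split: [34, 18] -> [34] and [18]
    Merge: [34] + [18] -> [18, 34]
    Split: [31, 21] -> [31] and [21]
    Merge: [31] + [21] -> [21, 31]
  Merge: [18, 34] + [21, 31] -> [18, 21, 31, 34]
  Split: [43, 17, 6, 45] -> [43, 17] and [6, 45]
    Split: [43, 17] -> [43] and [17]
    Merge: [43] + [17] -> [17, 43]
    Split: [6, 45] -> [6] and [45]
    Merge: [6] + [45] -> [6, 45]
  Merge: [17, 43] + [6, 45] -> [6, 17, 43, 45]
Merge: [18, 21, 31, 34] + [6, 17, 43, 45] -> [6, 17, 18, 21, 31, 34, 43, 45]

Final sorted array: [6, 17, 18, 21, 31, 34, 43, 45]

The merge sort proceeds by recursively splitting the array and merging sorted halves.
After all merges, the sorted array is [6, 17, 18, 21, 31, 34, 43, 45].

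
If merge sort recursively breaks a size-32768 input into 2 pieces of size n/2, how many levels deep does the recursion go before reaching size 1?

For divide and conquer with division factor 2:

Problem sizes at each level:
Level 0: 32768
Level 1: 16384
Level 2: 8192
Level 3: 4096
Level 4: 2048
Level 5: 1024
Level 6: 512
Level 7: 256
Level 8: 128
Level 9: 64
Level 10: 32
Level 11: 16
Level 12: 8
Level 13: 4
Level 14: 2
Level 15: 1

The root is level 0 and the size-1 base case is level 15 (the tree spans levels 0 through 15, i.e. 16 levels counting the root), so the depth is the number of divisions: log_2(32768) = 15

The recursion tree depth is log_2(32768) = 15. At each level, the problem size is divided by 2, so it takes 15 divisions to reduce to a base case of size 1. The algorithm makes 2 recursive calls at each level.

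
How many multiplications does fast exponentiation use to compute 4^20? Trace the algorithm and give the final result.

Computing 4^20 by squaring (build up from 4^1; each line after the first costs one multiplication):

4^1 = 4
4^2 = (4^1)^2 = 4^2 = 16
4^4 = (4^2)^2 = 16^2 = 256
4^5 = 4 * 4^4 = 4 * 256 = 1024
4^10 = (4^5)^2 = 1024^2 = 1048576
4^20 = (4^10)^2 = 1048576^2 = 1099511627776

Result: 1099511627776
Multiplications needed: 5 (5 lines after 4^1)

4^20 = 1099511627776. Using exponentiation by squaring, this requires 5 multiplications. The key idea: if the exponent is even, square the half-power; if odd, multiply by the base once.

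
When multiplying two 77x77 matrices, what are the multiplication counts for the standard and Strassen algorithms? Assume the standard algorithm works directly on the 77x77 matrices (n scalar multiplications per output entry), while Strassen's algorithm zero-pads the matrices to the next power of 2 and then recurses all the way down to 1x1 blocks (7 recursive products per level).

Matrix multiplication for 77x77 matrices:

Strassen's algorithm requires power-of-2 dimensions. Pad 77x77 to 128x128 (next power of 2).

Standard algorithm: 77^3 = 456533 multiplications
Strassen's algorithm: 7^(log2(128)) = 7^7 = 823543 multiplications
Difference: 456533 - 823543 = -367010 (Strassen uses MORE here due to padding overhead — for small or just-over-power-of-2 n, padding can outweigh the per-level savings)

Standard: 456533 multiplications (77^3). Strassen: 823543 multiplications (7^7, after padding to 128x128). Strassen reduces 8 recursive multiplications to 7 at each level.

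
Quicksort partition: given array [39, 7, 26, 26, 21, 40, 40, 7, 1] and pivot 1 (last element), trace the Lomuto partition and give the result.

Lomuto partition with pivot = 1:

Initial array: [39, 7, 26, 26, 21, 40, 40, 7, 1]

arr[0]=39 > 1: no swap
arr[1]=7 > 1: no swap
arr[2]=26 > 1: no swap
arr[3]=26 > 1: no swap
arr[4]=21 > 1: no swap
arr[5]=40 > 1: no swap
arr[6]=40 > 1: no swap
arr[7]=7 > 1: no swap

Place pivot at position 0: [1, 7, 26, 26, 21, 40, 40, 7, 39]
Pivot position: 0

After partitioning with pivot 1, the array becomes [1, 7, 26, 26, 21, 40, 40, 7, 39]. The pivot is placed at index 0. All elements to the left of the pivot are <= 1, and all elements to the right are > 1.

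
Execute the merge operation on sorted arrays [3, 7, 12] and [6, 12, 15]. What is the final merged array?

Merging process:

Compare 3 vs 6: take 3 from left. Merged: [3]
Compare 7 vs 6: take 6 from right. Merged: [3, 6]
Compare 7 vs 12: take 7 from left. Merged: [3, 6, 7]
Compare 12 vs 12: take 12 from left. Merged: [3, 6, 7, 12]
Append remaining from right: [12, 15]. Merged: [3, 6, 7, 12, 12, 15]

Final merged array: [3, 6, 7, 12, 12, 15]
Total comparisons: 4

The merged array is [3, 6, 7, 12, 12, 15], requiring 4 comparisons. The merge step runs in O(n) time where n is the total number of elements.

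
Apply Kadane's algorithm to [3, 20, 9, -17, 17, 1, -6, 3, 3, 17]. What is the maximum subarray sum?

Using Kadane's algorithm on [3, 20, 9, -17, 17, 1, -6, 3, 3, 17]:

Scanning through the array:
Position 1 (value 20): max_ending_here = 23, max_so_far = 23
Position 2 (value 9): max_ending_here = 32, max_so_far = 32
Position 3 (value -17): max_ending_here = 15, max_so_far = 32
Position 4 (value 17): max_ending_here = 32, max_so_far = 32
Position 5 (value 1): max_ending_here = 33, max_so_far = 33
Position 6 (value -6): max_ending_here = 27, max_so_far = 33
Position 7 (value 3): max_ending_here = 30, max_so_far = 33
Position 8 (value 3): max_ending_here = 33, max_so_far = 33
Position 9 (value 17): max_ending_here = 50, max_so_far = 50

Maximum subarray: [3, 20, 9, -17, 17, 1, -6, 3, 3, 17]
Maximum sum: 50

The maximum subarray is [3, 20, 9, -17, 17, 1, -6, 3, 3, 17] with sum 50. This subarray runs from index 0 to index 9.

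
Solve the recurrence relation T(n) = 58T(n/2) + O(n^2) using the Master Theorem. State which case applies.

Master Theorem for T(n) = 58T(n/2) + O(n^2):

a = 58, b = 2, c = 2
log_b(a) = log_2(58) = 5.8580

Case 1: c = 2 < log_2(58) = 5.8580
T(n) = O(n^(log_2 58))

For T(n) = 58T(n/2) + O(n^2): log_2(58) = 5.8580. This is Case 1 of the Master Theorem (c < log_b(a), work dominated by leaves), giving O(n^(log_2 58)).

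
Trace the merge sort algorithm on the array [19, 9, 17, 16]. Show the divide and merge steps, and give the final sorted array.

Merge sort trace:

Split: [19, 9, 17, 16] -> [19, 9] and [17, 16]
  Split: [19, 9] -> [19] and [9]
  Merge: [19] + [9] -> [9, 19]
  Split: [17, 16] -> [17] and [16]
  Merge: [17] + [16] -> [16, 17]
Merge: [9, 19] + [16, 17] -> [9, 16, 17, 19]

Final sorted array: [9, 16, 17, 19]

The merge sort proceeds by recursively splitting the array and merging sorted halves.
After all merges, the sorted array is [9, 16, 17, 19].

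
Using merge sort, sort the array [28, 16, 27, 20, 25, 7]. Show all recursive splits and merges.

Merge sort trace:

Split: [28, 16, 27, 20, 25, 7] -> [28, 16, 27] and [20, 25, 7]
  Split: [28, 16, 27] -> [28] and [16, 27]
    Split: [16, 27] -> [16] and [27]
    Merge: [16] + [27] -> [16, 27]
  Merge: [28] + [16, 27] -> [16, 27, 28]
  Split: [20, 25, 7] -> [20] and [25, 7]
    Split: [25, 7] -> [25] and [7]
    Merge: [25] + [7] -> [7, 25]
  Merge: [20] + [7, 25] -> [7, 20, 25]
Merge: [16, 27, 28] + [7, 20, 25] -> [7, 16, 20, 25, 27, 28]

Final sorted array: [7, 16, 20, 25, 27, 28]

The merge sort proceeds by recursively splitting the array and merging sorted halves.
After all merges, the sorted array is [7, 16, 20, 25, 27, 28].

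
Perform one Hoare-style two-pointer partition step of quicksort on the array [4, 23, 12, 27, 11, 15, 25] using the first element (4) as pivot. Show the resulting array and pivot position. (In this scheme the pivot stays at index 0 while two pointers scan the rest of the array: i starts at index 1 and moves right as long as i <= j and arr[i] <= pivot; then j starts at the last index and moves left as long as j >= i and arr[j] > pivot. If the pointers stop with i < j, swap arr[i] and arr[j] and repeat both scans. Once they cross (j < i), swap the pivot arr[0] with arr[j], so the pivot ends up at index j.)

Hoare-style two-pointer partition with pivot = 4:

Initial array: [4, 23, 12, 27, 11, 15, 25]

Pointers start at i = 1, j = 6.
i ends at 1, j ends at 0: the pointers have crossed (j < i), so scanning stops.

j = 0, so swapping arr[0] with arr[j] leaves the pivot at position 0: [4, 23, 12, 27, 11, 15, 25]
Pivot position: 0

After partitioning with pivot 4, the array becomes [4, 23, 12, 27, 11, 15, 25]. The pivot is placed at index 0. All elements to the left of the pivot are <= 4, and all elements to the right are > 4.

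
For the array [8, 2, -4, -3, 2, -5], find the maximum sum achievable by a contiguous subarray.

Using Kadane's algorithm on [8, 2, -4, -3, 2, -5]:

Scanning through the array:
Position 1 (value 2): max_ending_here = 10, max_so_far = 10
Position 2 (value -4): max_ending_here = 6, max_so_far = 10
Position 3 (value -3): max_ending_here = 3, max_so_far = 10
Position 4 (value 2): max_ending_here = 5, max_so_far = 10
Position 5 (value -5): max_ending_here = 0, max_so_far = 10

Maximum subarray: [8, 2]
Maximum sum: 10

The maximum subarray is [8, 2] with sum 10. This subarray runs from index 0 to index 1.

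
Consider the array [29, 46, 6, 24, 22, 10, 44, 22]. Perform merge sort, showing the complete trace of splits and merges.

Merge sort trace:

Split: [29, 46, 6, 24, 22, 10, 44, 22] -> [29, 46, 6, 24] and [22, 10, 44, 22]
  Split: [29, 46, 6, 24] -> [29, 46] and [6, 24]
    Split: [29, 46] -> [29] and [46]
    Merge: [29] + [46] -> [29, 46]
    Split: [6, 24] -> [6] and [24]
    Merge: [6] + [24] -> [6, 24]
  Merge: [29, 46] + [6, 24] -> [6, 24, 29, 46]
  Split: [22, 10, 44, 22] -> [22, 10] and [44, 22]
    Split: [22, 10] -> [22] and [10]
    Merge: [22] + [10] -> [10, 22]
    Split: [44, 22] -> [44] and [22]
    Merge: [44] + [22] -> [22, 44]
  Merge: [10, 22] + [22, 44] -> [10, 22, 22, 44]
Merge: [6, 24, 29, 46] + [10, 22, 22, 44] -> [6, 10, 22, 22, 24, 29, 44, 46]

Final sorted array: [6, 10, 22, 22, 24, 29, 44, 46]

The merge sort proceeds by recursively splitting the array and merging sorted halves.
After all merges, the sorted array is [6, 10, 22, 22, 24, 29, 44, 46].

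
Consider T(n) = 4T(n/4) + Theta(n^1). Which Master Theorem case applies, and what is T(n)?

Master Theorem for T(n) = 4T(n/4) + O(n^1):

a = 4, b = 4, c = 1
log_b(a) = log_4(4) = 1.0000

Case 2: c = 1 = log_4(4) = 1.0000
T(n) = O(n^1 log n) = O(n log n)

For T(n) = 4T(n/4) + O(n^1): log_4(4) = 1.0000. This is Case 2 of the Master Theorem (c = log_b(a), equal work at all levels), giving O(n log n).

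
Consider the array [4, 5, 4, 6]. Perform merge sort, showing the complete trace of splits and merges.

Merge sort trace:

Split: [4, 5, 4, 6] -> [4, 5] and [4, 6]
  Split: [4, 5] -> [4] and [5]
  Merge: [4] + [5] -> [4, 5]
  Split: [4, 6] -> [4] and [6]
  Merge: [4] + [6] -> [4, 6]
Merge: [4, 5] + [4, 6] -> [4, 4, 5, 6]

Final sorted array: [4, 4, 5, 6]

The merge sort proceeds by recursively splitting the array and merging sorted halves.
After all merges, the sorted array is [4, 4, 5, 6].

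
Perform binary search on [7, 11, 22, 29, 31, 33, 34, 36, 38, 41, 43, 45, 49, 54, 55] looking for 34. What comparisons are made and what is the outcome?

Binary search for 34 in [7, 11, 22, 29, 31, 33, 34, 36, 38, 41, 43, 45, 49, 54, 55]:

lo=0, hi=14, mid=7, arr[mid]=36 -> 36 > 34, search left half
lo=0, hi=6, mid=3, arr[mid]=29 -> 29 < 34, search right half
lo=4, hi=6, mid=5, arr[mid]=33 -> 33 < 34, search right half
lo=6, hi=6, mid=6, arr[mid]=34 -> Found target at index 6!

Binary search finds 34 at index 6 after 4 comparisons. The search repeatedly halves the search space by comparing with the middle element.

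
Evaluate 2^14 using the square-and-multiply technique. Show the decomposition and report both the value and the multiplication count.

Computing 2^14 by squaring (build up from 2^1; each line after the first costs one multiplication):

2^1 = 2
2^2 = (2^1)^2 = 2^2 = 4
2^3 = 2 * 2^2 = 2 * 4 = 8
2^6 = (2^3)^2 = 8^2 = 64
2^7 = 2 * 2^6 = 2 * 64 = 128
2^14 = (2^7)^2 = 128^2 = 16384

Result: 16384
Multiplications needed: 5 (5 lines after 2^1)

2^14 = 16384. Using exponentiation by squaring, this requires 5 multiplications. The key idea: if the exponent is even, square the half-power; if odd, multiply by the base once.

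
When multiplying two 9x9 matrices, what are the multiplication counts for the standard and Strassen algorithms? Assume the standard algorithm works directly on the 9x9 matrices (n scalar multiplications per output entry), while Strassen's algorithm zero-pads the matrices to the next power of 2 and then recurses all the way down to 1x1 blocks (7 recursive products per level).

Matrix multiplication for 9x9 matrices:

Strassen's algorithm requires power-of-2 dimensions. Pad 9x9 to 16x16 (next power of 2).

Standard algorithm: 9^3 = 729 multiplications
Strassen's algorithm: 7^(log2(16)) = 7^4 = 2401 multiplications
Difference: 729 - 2401 = -1672 (Strassen uses MORE here due to padding overhead — for small or just-over-power-of-2 n, padding can outweigh the per-level savings)

Standard: 729 multiplications (9^3). Strassen: 2401 multiplications (7^4, after padding to 16x16). Strassen reduces 8 recursive multiplications to 7 at each level.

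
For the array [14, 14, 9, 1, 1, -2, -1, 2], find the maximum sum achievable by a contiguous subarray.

Using Kadane's algorithm on [14, 14, 9, 1, 1, -2, -1, 2]:

Scanning through the array:
Position 1 (value 14): max_ending_here = 28, max_so_far = 28
Position 2 (value 9): max_ending_here = 37, max_so_far = 37
Position 3 (value 1): max_ending_here = 38, max_so_far = 38
Position 4 (value 1): max_ending_here = 39, max_so_far = 39
Position 5 (value -2): max_ending_here = 37, max_so_far = 39
Position 6 (value -1): max_ending_here = 36, max_so_far = 39
Position 7 (value 2): max_ending_here = 38, max_so_far = 39

Maximum subarray: [14, 14, 9, 1, 1]
Maximum sum: 39

The maximum subarray is [14, 14, 9, 1, 1] with sum 39. This subarray runs from index 0 to index 4.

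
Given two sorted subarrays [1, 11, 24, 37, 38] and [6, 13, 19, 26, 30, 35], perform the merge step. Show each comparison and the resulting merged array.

Merging process:

Compare 1 vs 6: take 1 from left. Merged: [1]
Compare 11 vs 6: take 6 from right. Merged: [1, 6]
Compare 11 vs 13: take 11 from left. Merged: [1, 6, 11]
Compare 24 vs 13: take 13 from right. Merged: [1, 6, 11, 13]
Compare 24 vs 19: take 19 from right. Merged: [1, 6, 11, 13, 19]
Compare 24 vs 26: take 24 from left. Merged: [1, 6, 11, 13, 19, 24]
Compare 37 vs 26: take 26 from right. Merged: [1, 6, 11, 13, 19, 24, 26]
Compare 37 vs 30: take 30 from right. Merged: [1, 6, 11, 13, 19, 24, 26, 30]
Compare 37 vs 35: take 35 from right. Merged: [1, 6, 11, 13, 19, 24, 26, 30, 35]
Append remaining from left: [37, 38]. Merged: [1, 6, 11, 13, 19, 24, 26, 30, 35, 37, 38]

Final merged array: [1, 6, 11, 13, 19, 24, 26, 30, 35, 37, 38]
Total comparisons: 9

The merged array is [1, 6, 11, 13, 19, 24, 26, 30, 35, 37, 38], requiring 9 comparisons. The merge step runs in O(n) time where n is the total number of elements.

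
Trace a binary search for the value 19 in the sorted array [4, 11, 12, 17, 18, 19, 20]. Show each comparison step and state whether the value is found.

Binary search for 19 in [4, 11, 12, 17, 18, 19, 20]:

lo=0, hi=6, mid=3, arr[mid]=17 -> 17 < 19, search right half
lo=4, hi=6, mid=5, arr[mid]=19 -> Found target at index 5!

Binary search finds 19 at index 5 after 2 comparisons. The search repeatedly halves the search space by comparing with the middle element.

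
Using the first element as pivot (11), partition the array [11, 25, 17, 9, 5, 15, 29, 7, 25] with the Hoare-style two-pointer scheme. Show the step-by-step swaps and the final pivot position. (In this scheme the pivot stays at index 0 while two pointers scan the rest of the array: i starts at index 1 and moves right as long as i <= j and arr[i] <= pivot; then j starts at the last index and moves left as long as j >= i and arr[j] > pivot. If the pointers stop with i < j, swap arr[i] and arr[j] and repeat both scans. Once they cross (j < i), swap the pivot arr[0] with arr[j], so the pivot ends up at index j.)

Hoare-style two-pointer partition with pivot = 11:

Initial array: [11, 25, 17, 9, 5, 15, 29, 7, 25]

Pointers start at i = 1, j = 8.
i stops at index 1 (arr[1]=25 > 11), j stops at index 7 (arr[7]=7 <= 11): swap arr[1] and arr[7], array becomes [11, 7, 17, 9, 5, 15, 29, 25, 25]
i stops at index 2 (arr[2]=17 > 11), j stops at index 4 (arr[4]=5 <= 11): swap arr[2] and arr[4], array becomes [11, 7, 5, 9, 17, 15, 29, 25, 25]
i ends at 4, j ends at 3: the pointers have crossed (j < i), so scanning stops.

Swap pivot arr[0] with arr[3] to place pivot at position 3: [9, 7, 5, 11, 17, 15, 29, 25, 25]
Pivot position: 3

After partitioning with pivot 11, the array becomes [9, 7, 5, 11, 17, 15, 29, 25, 25]. The pivot is placed at index 3. All elements to the left of the pivot are <= 11, and all elements to the right are > 11.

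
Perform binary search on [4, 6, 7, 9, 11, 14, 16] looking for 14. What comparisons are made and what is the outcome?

Binary search for 14 in [4, 6, 7, 9, 11, 14, 16]:

lo=0, hi=6, mid=3, arr[mid]=9 -> 9 < 14, search right half
lo=4, hi=6, mid=5, arr[mid]=14 -> Found target at index 5!

Binary search finds 14 at index 5 after 2 comparisons. The search repeatedly halves the search space by comparing with the middle element.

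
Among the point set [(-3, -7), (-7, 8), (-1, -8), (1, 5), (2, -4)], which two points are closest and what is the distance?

Computing all pairwise distances among 5 points:

d((-3, -7), (-7, 8)) = 15.5242
d((-3, -7), (-1, -8)) = 2.2361 <-- minimum
d((-3, -7), (1, 5)) = 12.6491
d((-3, -7), (2, -4)) = 5.831
d((-7, 8), (-1, -8)) = 17.088
d((-7, 8), (1, 5)) = 8.544
d((-7, 8), (2, -4)) = 15.0
d((-1, -8), (1, 5)) = 13.1529
d((-1, -8), (2, -4)) = 5.0
d((1, 5), (2, -4)) = 9.0554

Closest pair: (-3, -7) and (-1, -8) with distance 2.2361

The closest pair is (-3, -7) and (-1, -8) with Euclidean distance 2.2361. For 5 points, brute-force pairwise comparison is shown above. For large n, the divide-and-conquer algorithm (sort by x, recurse on halves, check the dividing strip) achieves O(n log n).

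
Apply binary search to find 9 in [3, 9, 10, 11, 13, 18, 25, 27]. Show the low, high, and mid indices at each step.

Binary search for 9 in [3, 9, 10, 11, 13, 18, 25, 27]:

lo=0, hi=7, mid=3, arr[mid]=11 -> 11 > 9, search left half
lo=0, hi=2, mid=1, arr[mid]=9 -> Found target at index 1!

Binary search finds 9 at index 1 after 2 comparisons. The search repeatedly halves the search space by comparing with the middle element.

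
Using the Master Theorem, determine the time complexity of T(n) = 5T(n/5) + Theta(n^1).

Master Theorem for T(n) = 5T(n/5) + O(n^1):

a = 5, b = 5, c = 1
log_b(a) = log_5(5) = 1.0000

Case 2: c = 1 = log_5(5) = 1.0000
T(n) = O(n^1 log n) = O(n log n)

For T(n) = 5T(n/5) + O(n^1): log_5(5) = 1.0000. This is Case 2 of the Master Theorem (c = log_b(a), equal work at all levels), giving O(n log n).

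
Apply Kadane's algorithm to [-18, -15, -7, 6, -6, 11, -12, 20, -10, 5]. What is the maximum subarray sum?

Using Kadane's algorithm on [-18, -15, -7, 6, -6, 11, -12, 20, -10, 5]:

Scanning through the array:
Position 1 (value -15): max_ending_here = -15, max_so_far = -15
Position 2 (value -7): max_ending_here = -7, max_so_far = -7
Position 3 (value 6): max_ending_here = 6, max_so_far = 6
Position 4 (value -6): max_ending_here = 0, max_so_far = 6
Position 5 (value 11): max_ending_here = 11, max_so_far = 11
Position 6 (value -12): max_ending_here = -1, max_so_far = 11
Position 7 (value 20): max_ending_here = 20, max_so_far = 20
Position 8 (value -10): max_ending_here = 10, max_so_far = 20
Position 9 (value 5): max_ending_here = 15, max_so_far = 20

Maximum subarray: [20]
Maximum sum: 20

The maximum subarray is [20] with sum 20. This subarray runs from index 7 to index 7.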